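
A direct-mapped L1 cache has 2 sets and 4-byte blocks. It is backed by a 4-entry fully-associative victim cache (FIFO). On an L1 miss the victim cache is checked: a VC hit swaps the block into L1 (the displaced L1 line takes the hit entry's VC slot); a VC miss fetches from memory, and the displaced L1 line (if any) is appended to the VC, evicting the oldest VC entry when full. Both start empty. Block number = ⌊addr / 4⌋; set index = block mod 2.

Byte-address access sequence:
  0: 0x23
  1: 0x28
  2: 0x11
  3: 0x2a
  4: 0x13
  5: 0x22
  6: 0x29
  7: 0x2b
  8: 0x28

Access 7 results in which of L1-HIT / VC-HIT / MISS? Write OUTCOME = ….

OUTCOME = L1-HIT

0: 0x23 (blk 8, set 0) → MISS  vc=[]
1: 0x28 (blk 10, set 0) → MISS  vc=[8]
2: 0x11 (blk 4, set 0) → MISS  vc=[8, 10]
3: 0x2a (blk 10, set 0) → VC-HIT  vc=[8, 4]
4: 0x13 (blk 4, set 0) → VC-HIT  vc=[8, 10]
5: 0x22 (blk 8, set 0) → VC-HIT  vc=[4, 10]
6: 0x29 (blk 10, set 0) → VC-HIT  vc=[4, 8]
7: 0x2b (blk 10, set 0) → L1-HIT  vc=[4, 8]
8: 0x28 (blk 10, set 0) → L1-HIT  vc=[4, 8]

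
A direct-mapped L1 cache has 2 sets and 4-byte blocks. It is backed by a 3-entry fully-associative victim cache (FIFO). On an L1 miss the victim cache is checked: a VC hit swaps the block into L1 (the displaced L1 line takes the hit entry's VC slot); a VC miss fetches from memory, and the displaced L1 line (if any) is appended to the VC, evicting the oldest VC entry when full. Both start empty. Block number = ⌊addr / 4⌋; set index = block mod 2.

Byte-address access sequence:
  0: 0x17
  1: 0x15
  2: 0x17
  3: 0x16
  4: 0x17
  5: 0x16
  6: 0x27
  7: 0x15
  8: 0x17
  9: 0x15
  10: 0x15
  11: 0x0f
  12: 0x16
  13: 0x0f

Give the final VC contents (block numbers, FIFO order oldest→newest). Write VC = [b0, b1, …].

VC = [9, 5]

0: 0x17 (blk 5, set 1) → MISS  vc=[]
1: 0x15 (blk 5, set 1) → L1-HIT  vc=[]
2: 0x17 (blk 5, set 1) → L1-HIT  vc=[]
3: 0x16 (blk 5, set 1) → L1-HIT  vc=[]
4: 0x17 (blk 5, set 1) → L1-HIT  vc=[]
5: 0x16 (blk 5, set 1) → L1-HIT  vc=[]
6: 0x27 (blk 9, set 1) → MISS  vc=[5]
7: 0x15 (blk 5, set 1) → VC-HIT  vc=[9]
8: 0x17 (blk 5, set 1) → L1-HIT  vc=[9]
9: 0x15 (blk 5, set 1) → L1-HIT  vc=[9]
10: 0x15 (blk 5, set 1) → L1-HIT  vc=[9]
11: 0xf (blk 3, set 1) → MISS  vc=[9, 5]
12: 0x16 (blk 5, set 1) → VC-HIT  vc=[9, 3]
13: 0xf (blk 3, set 1) → VC-HIT  vc=[9, 5]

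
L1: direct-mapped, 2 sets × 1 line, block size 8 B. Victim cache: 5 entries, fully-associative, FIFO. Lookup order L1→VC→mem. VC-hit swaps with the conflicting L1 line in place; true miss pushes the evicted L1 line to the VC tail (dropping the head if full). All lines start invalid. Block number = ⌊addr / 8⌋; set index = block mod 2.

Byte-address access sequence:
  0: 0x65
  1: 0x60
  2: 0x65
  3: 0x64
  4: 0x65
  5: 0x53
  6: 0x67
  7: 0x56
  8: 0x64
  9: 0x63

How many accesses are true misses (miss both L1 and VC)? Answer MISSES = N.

0: 0x65 (blk 12, set 0) → MISS  vc=[]
1: 0x60 (blk 12, set 0) → L1-HIT  vc=[]
2: 0x65 (blk 12, set 0) → L1-HIT  vc=[]
3: 0x64 (blk 12, set 0) → L1-HIT  vc=[]
4: 0x65 (blk 12, set 0) → L1-HIT  vc=[]
5: 0x53 (blk 10, set 0) → MISS  vc=[12]
6: 0x67 (blk 12, set 0) → VC-HIT  vc=[10]
7: 0x56 (blk 10, set 0) → VC-HIT  vc=[12]
8: 0x64 (blk 12, set 0) → VC-HIT  vc=[10]
9: 0x63 (blk 12, set 0) → L1-HIT  vc=[10]

MISSES = 2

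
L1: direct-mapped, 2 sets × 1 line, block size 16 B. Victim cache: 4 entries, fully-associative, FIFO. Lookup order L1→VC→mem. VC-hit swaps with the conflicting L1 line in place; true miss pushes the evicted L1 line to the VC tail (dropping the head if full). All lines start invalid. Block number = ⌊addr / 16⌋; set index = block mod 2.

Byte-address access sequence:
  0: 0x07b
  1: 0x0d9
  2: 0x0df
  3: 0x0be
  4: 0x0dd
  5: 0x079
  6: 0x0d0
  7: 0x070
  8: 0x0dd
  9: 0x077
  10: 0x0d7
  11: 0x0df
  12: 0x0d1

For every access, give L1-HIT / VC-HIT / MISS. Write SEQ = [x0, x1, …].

0: 0x7b (blk 7, set 1) → MISS  vc=[]
1: 0xd9 (blk 13, set 1) → MISS  vc=[7]
2: 0xdf (blk 13, set 1) → L1-HIT  vc=[7]
3: 0xbe (blk 11, set 1) → MISS  vc=[7, 13]
4: 0xdd (blk 13, set 1) → VC-HIT  vc=[7, 11]
5: 0x79 (blk 7, set 1) → VC-HIT  vc=[13, 11]
6: 0xd0 (blk 13, set 1) → VC-HIT  vc=[7, 11]
7: 0x70 (blk 7, set 1) → VC-HIT  vc=[13, 11]
8: 0xdd (blk 13, set 1) → VC-HIT  vc=[7, 11]
9: 0x77 (blk 7, set 1) → VC-HIT  vc=[13, 11]
10: 0xd7 (blk 13, set 1) → VC-HIT  vc=[7, 11]
11: 0xdf (blk 13, set 1) → L1-HIT  vc=[7, 11]
12: 0xd1 (blk 13, set 1) → L1-HIT  vc=[7, 11]

SEQ = [MISS, MISS, L1-HIT, MISS, VC-HIT, VC-HIT, VC-HIT, VC-HIT, VC-HIT, VC-HIT, VC-HIT, L1-HIT, L1-HIT]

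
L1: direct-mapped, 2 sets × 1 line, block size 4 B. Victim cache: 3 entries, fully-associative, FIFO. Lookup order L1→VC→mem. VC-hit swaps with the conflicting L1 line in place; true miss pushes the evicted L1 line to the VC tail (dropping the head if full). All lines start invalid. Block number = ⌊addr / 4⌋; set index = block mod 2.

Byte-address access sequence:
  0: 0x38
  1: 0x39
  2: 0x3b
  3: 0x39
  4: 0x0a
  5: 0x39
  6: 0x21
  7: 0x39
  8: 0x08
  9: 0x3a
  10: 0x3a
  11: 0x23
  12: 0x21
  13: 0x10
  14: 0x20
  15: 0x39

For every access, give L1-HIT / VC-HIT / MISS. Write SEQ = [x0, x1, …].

  [0] addr=0x38 blk=14 s=0: MISS | VC []
  [1] addr=0x39 blk=14 s=0: L1-HIT | VC []
  [2] addr=0x3b blk=14 s=0: L1-HIT | VC []
  [3] addr=0x39 blk=14 s=0: L1-HIT | VC []
  [4] addr=0xa blk=2 s=0: MISS | VC [14]
  [5] addr=0x39 blk=14 s=0: VC-HIT | VC [2]
  [6] addr=0x21 blk=8 s=0: MISS | VC [2, 14]
  [7] addr=0x39 blk=14 s=0: VC-HIT | VC [2, 8]
  [8] addr=0x8 blk=2 s=0: VC-HIT | VC [14, 8]
  [9] addr=0x3a blk=14 s=0: VC-HIT | VC [2, 8]
  [10] addr=0x3a blk=14 s=0: L1-HIT | VC [2, 8]
  [11] addr=0x23 blk=8 s=0: VC-HIT | VC [2, 14]
  [12] addr=0x21 blk=8 s=0: L1-HIT | VC [2, 14]
  [13] addr=0x10 blk=4 s=0: MISS | VC [2, 14, 8]
  [14] addr=0x20 blk=8 s=0: VC-HIT | VC [2, 14, 4]
  [15] addr=0x39 blk=14 s=0: VC-HIT | VC [2, 8, 4]

SEQ = [MISS, L1-HIT, L1-HIT, L1-HIT, MISS, VC-HIT, MISS, VC-HIT, VC-HIT, VC-HIT, L1-HIT, VC-HIT, L1-HIT, MISS, VC-HIT, VC-HIT]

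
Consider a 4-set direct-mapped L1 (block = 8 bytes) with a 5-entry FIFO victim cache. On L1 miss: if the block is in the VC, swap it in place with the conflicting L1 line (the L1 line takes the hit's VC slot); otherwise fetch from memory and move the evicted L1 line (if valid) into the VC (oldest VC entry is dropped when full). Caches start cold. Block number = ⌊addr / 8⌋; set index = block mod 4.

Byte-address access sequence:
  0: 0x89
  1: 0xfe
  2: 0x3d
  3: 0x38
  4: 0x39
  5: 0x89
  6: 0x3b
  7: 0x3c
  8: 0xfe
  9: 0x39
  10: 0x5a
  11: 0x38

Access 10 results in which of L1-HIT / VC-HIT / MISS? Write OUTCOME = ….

OUTCOME = MISS

#0 0x89→b17/s1 MISS; vc=[]
#1 0xfe→b31/s3 MISS; vc=[]
#2 0x3d→b7/s3 MISS; vc=[31]
#3 0x38→b7/s3 L1-HIT; vc=[31]
#4 0x39→b7/s3 L1-HIT; vc=[31]
#5 0x89→b17/s1 L1-HIT; vc=[31]
#6 0x3b→b7/s3 L1-HIT; vc=[31]
#7 0x3c→b7/s3 L1-HIT; vc=[31]
#8 0xfe→b31/s3 VC-HIT; vc=[7]
#9 0x39→b7/s3 VC-HIT; vc=[31]
#10 0x5a→b11/s3 MISS; vc=[31,7]
#11 0x38→b7/s3 VC-HIT; vc=[31,11]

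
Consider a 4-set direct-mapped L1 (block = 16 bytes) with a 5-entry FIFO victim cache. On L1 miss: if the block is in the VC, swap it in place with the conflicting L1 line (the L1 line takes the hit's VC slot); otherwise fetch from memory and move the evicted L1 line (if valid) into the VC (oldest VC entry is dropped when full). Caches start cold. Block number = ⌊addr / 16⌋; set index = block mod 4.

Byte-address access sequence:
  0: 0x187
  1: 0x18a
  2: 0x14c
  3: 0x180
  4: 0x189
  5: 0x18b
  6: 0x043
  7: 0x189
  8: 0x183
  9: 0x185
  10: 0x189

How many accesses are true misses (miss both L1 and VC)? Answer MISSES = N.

0: 0x187 (blk 24, set 0) → MISS  vc=[]
1: 0x18a (blk 24, set 0) → L1-HIT  vc=[]
2: 0x14c (blk 20, set 0) → MISS  vc=[24]
3: 0x180 (blk 24, set 0) → VC-HIT  vc=[20]
4: 0x189 (blk 24, set 0) → L1-HIT  vc=[20]
5: 0x18b (blk 24, set 0) → L1-HIT  vc=[20]
6: 0x43 (blk 4, set 0) → MISS  vc=[20, 24]
7: 0x189 (blk 24, set 0) → VC-HIT  vc=[20, 4]
8: 0x183 (blk 24, set 0) → L1-HIT  vc=[20, 4]
9: 0x185 (blk 24, set 0) → L1-HIT  vc=[20, 4]
10: 0x189 (blk 24, set 0) → L1-HIT  vc=[20, 4]

MISSES = 3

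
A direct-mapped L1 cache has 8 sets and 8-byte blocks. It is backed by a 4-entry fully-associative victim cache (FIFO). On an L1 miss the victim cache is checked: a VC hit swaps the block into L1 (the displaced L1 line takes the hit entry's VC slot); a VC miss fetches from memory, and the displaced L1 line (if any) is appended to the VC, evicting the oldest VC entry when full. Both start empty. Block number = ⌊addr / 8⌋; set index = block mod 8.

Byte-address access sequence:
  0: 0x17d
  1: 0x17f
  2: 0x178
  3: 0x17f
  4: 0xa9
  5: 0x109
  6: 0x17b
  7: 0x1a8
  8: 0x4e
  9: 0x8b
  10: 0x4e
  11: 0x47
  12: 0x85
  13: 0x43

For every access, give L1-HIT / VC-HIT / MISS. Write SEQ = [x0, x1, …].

0: 0x17d (blk 47, set 7) → MISS  vc=[]
1: 0x17f (blk 47, set 7) → L1-HIT  vc=[]
2: 0x178 (blk 47, set 7) → L1-HIT  vc=[]
3: 0x17f (blk 47, set 7) → L1-HIT  vc=[]
4: 0xa9 (blk 21, set 5) → MISS  vc=[]
5: 0x109 (blk 33, set 1) → MISS  vc=[]
6: 0x17b (blk 47, set 7) → L1-HIT  vc=[]
7: 0x1a8 (blk 53, set 5) → MISS  vc=[21]
8: 0x4e (blk 9, set 1) → MISS  vc=[21, 33]
9: 0x8b (blk 17, set 1) → MISS  vc=[21, 33, 9]
10: 0x4e (blk 9, set 1) → VC-HIT  vc=[21, 33, 17]
11: 0x47 (blk 8, set 0) → MISS  vc=[21, 33, 17]
12: 0x85 (blk 16, set 0) → MISS  vc=[21, 33, 17, 8]
13: 0x43 (blk 8, set 0) → VC-HIT  vc=[21, 33, 17, 16]

SEQ = [MISS, L1-HIT, L1-HIT, L1-HIT, MISS, MISS, L1-HIT, MISS, MISS, MISS, VC-HIT, MISS, MISS, VC-HIT]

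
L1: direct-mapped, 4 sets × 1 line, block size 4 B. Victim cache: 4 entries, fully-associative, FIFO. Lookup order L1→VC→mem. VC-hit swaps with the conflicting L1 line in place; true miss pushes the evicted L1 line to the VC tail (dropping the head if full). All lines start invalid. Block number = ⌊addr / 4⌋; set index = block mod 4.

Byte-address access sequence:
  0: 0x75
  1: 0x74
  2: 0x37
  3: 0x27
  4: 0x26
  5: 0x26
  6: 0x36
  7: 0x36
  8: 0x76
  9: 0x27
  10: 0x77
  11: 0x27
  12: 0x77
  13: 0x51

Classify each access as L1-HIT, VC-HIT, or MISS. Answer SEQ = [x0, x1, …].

#0 0x75→b29/s1 MISS; vc=[]
#1 0x74→b29/s1 L1-HIT; vc=[]
#2 0x37→b13/s1 MISS; vc=[29]
#3 0x27→b9/s1 MISS; vc=[29,13]
#4 0x26→b9/s1 L1-HIT; vc=[29,13]
#5 0x26→b9/s1 L1-HIT; vc=[29,13]
#6 0x36→b13/s1 VC-HIT; vc=[29,9]
#7 0x36→b13/s1 L1-HIT; vc=[29,9]
#8 0x76→b29/s1 VC-HIT; vc=[13,9]
#9 0x27→b9/s1 VC-HIT; vc=[13,29]
#10 0x77→b29/s1 VC-HIT; vc=[13,9]
#11 0x27→b9/s1 VC-HIT; vc=[13,29]
#12 0x77→b29/s1 VC-HIT; vc=[13,9]
#13 0x51→b20/s0 MISS; vc=[13,9]

SEQ = [MISS, L1-HIT, MISS, MISS, L1-HIT, L1-HIT, VC-HIT, L1-HIT, VC-HIT, VC-HIT, VC-HIT, VC-HIT, VC-HIT, MISS]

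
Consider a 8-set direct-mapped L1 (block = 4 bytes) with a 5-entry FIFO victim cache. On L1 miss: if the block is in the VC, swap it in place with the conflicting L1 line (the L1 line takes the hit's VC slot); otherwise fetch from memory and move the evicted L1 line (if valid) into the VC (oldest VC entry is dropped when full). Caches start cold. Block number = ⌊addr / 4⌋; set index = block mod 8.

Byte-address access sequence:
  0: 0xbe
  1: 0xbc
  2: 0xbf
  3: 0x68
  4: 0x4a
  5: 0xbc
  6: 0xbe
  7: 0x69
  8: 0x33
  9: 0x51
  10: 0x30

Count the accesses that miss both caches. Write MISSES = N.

MISSES = 5

#0 0xbe→b47/s7 MISS; vc=[]
#1 0xbc→b47/s7 L1-HIT; vc=[]
#2 0xbf→b47/s7 L1-HIT; vc=[]
#3 0x68→b26/s2 MISS; vc=[]
#4 0x4a→b18/s2 MISS; vc=[26]
#5 0xbc→b47/s7 L1-HIT; vc=[26]
#6 0xbe→b47/s7 L1-HIT; vc=[26]
#7 0x69→b26/s2 VC-HIT; vc=[18]
#8 0x33→b12/s4 MISS; vc=[18]
#9 0x51→b20/s4 MISS; vc=[18,12]
#10 0x30→b12/s4 VC-HIT; vc=[18,20]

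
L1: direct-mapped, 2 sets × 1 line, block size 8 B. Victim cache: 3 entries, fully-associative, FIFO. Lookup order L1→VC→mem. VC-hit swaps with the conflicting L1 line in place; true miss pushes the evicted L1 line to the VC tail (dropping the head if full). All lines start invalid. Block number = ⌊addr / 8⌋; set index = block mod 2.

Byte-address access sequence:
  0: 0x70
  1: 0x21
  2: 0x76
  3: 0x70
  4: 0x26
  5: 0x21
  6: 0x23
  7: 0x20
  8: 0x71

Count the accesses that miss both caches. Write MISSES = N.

MISSES = 2

0: 0x70 (blk 14, set 0) → MISS  vc=[]
1: 0x21 (blk 4, set 0) → MISS  vc=[14]
2: 0x76 (blk 14, set 0) → VC-HIT  vc=[4]
3: 0x70 (blk 14, set 0) → L1-HIT  vc=[4]
4: 0x26 (blk 4, set 0) → VC-HIT  vc=[14]
5: 0x21 (blk 4, set 0) → L1-HIT  vc=[14]
6: 0x23 (blk 4, set 0) → L1-HIT  vc=[14]
7: 0x20 (blk 4, set 0) → L1-HIT  vc=[14]
8: 0x71 (blk 14, set 0) → VC-HIT  vc=[4]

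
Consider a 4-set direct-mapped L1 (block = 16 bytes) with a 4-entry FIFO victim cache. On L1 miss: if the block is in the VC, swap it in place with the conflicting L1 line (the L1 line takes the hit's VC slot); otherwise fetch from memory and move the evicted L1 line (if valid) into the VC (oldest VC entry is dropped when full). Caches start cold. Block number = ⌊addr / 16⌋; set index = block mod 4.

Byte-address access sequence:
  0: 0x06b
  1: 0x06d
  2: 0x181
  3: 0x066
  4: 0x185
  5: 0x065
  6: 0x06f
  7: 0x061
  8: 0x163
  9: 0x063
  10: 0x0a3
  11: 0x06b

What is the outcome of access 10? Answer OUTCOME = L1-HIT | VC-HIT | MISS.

OUTCOME = MISS

  [0] addr=0x6b blk=6 s=2: MISS | VC []
  [1] addr=0x6d blk=6 s=2: L1-HIT | VC []
  [2] addr=0x181 blk=24 s=0: MISS | VC []
  [3] addr=0x66 blk=6 s=2: L1-HIT | VC []
  [4] addr=0x185 blk=24 s=0: L1-HIT | VC []
  [5] addr=0x65 blk=6 s=2: L1-HIT | VC []
  [6] addr=0x6f blk=6 s=2: L1-HIT | VC []
  [7] addr=0x61 blk=6 s=2: L1-HIT | VC []
  [8] addr=0x163 blk=22 s=2: MISS | VC [6]
  [9] addr=0x63 blk=6 s=2: VC-HIT | VC [22]
  [10] addr=0xa3 blk=10 s=2: MISS | VC [22, 6]
  [11] addr=0x6b blk=6 s=2: VC-HIT | VC [22, 10]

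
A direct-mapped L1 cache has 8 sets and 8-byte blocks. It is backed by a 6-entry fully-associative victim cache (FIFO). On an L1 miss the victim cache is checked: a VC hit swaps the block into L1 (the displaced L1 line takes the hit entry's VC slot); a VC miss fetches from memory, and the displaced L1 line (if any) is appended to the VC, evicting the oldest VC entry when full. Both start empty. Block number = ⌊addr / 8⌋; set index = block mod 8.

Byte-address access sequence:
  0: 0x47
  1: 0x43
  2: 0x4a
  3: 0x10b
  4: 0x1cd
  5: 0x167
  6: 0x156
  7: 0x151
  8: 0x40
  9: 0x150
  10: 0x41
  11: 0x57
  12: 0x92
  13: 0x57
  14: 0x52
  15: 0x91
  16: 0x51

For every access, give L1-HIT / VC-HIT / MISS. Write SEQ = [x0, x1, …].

0: 0x47 (blk 8, set 0) → MISS  vc=[]
1: 0x43 (blk 8, set 0) → L1-HIT  vc=[]
2: 0x4a (blk 9, set 1) → MISS  vc=[]
3: 0x10b (blk 33, set 1) → MISS  vc=[9]
4: 0x1cd (blk 57, set 1) → MISS  vc=[9, 33]
5: 0x167 (blk 44, set 4) → MISS  vc=[9, 33]
6: 0x156 (blk 42, set 2) → MISS  vc=[9, 33]
7: 0x151 (blk 42, set 2) → L1-HIT  vc=[9, 33]
8: 0x40 (blk 8, set 0) → L1-HIT  vc=[9, 33]
9: 0x150 (blk 42, set 2) → L1-HIT  vc=[9, 33]
10: 0x41 (blk 8, set 0) → L1-HIT  vc=[9, 33]
11: 0x57 (blk 10, set 2) → MISS  vc=[9, 33, 42]
12: 0x92 (blk 18, set 2) → MISS  vc=[9, 33, 42, 10]
13: 0x57 (blk 10, set 2) → VC-HIT  vc=[9, 33, 42, 18]
14: 0x52 (blk 10, set 2) → L1-HIT  vc=[9, 33, 42, 18]
15: 0x91 (blk 18, set 2) → VC-HIT  vc=[9, 33, 42, 10]
16: 0x51 (blk 10, set 2) → VC-HIT  vc=[9, 33, 42, 18]

SEQ = [MISS, L1-HIT, MISS, MISS, MISS, MISS, MISS, L1-HIT, L1-HIT, L1-HIT, L1-HIT, MISS, MISS, VC-HIT, L1-HIT, VC-HIT, VC-HIT]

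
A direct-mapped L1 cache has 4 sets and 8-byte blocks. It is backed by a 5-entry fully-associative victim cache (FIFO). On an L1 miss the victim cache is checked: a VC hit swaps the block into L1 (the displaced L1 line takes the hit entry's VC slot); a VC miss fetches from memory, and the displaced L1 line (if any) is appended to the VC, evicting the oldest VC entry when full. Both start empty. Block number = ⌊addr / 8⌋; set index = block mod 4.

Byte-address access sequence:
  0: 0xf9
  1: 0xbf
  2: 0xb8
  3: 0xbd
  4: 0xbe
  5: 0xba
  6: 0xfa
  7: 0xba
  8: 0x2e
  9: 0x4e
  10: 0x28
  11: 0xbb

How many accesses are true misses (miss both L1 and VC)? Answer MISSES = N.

  [0] addr=0xf9 blk=31 s=3: MISS | VC []
  [1] addr=0xbf blk=23 s=3: MISS | VC [31]
  [2] addr=0xb8 blk=23 s=3: L1-HIT | VC [31]
  [3] addr=0xbd blk=23 s=3: L1-HIT | VC [31]
  [4] addr=0xbe blk=23 s=3: L1-HIT | VC [31]
  [5] addr=0xba blk=23 s=3: L1-HIT | VC [31]
  [6] addr=0xfa blk=31 s=3: VC-HIT | VC [23]
  [7] addr=0xba blk=23 s=3: VC-HIT | VC [31]
  [8] addr=0x2e blk=5 s=1: MISS | VC [31]
  [9] addr=0x4e blk=9 s=1: MISS | VC [31, 5]
  [10] addr=0x28 blk=5 s=1: VC-HIT | VC [31, 9]
  [11] addr=0xbb blk=23 s=3: L1-HIT | VC [31, 9]

MISSES = 4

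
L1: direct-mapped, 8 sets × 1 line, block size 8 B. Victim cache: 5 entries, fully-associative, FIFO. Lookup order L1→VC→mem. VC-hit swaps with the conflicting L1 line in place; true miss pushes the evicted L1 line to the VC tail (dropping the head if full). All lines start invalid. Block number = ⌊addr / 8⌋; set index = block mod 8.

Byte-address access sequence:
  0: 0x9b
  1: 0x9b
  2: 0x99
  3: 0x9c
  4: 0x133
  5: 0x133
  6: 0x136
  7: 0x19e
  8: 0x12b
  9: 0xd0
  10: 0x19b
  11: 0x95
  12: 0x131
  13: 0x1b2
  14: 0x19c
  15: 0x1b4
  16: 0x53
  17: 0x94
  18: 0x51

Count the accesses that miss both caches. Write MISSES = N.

MISSES = 8

#0 0x9b→b19/s3 MISS; vc=[]
#1 0x9b→b19/s3 L1-HIT; vc=[]
#2 0x99→b19/s3 L1-HIT; vc=[]
#3 0x9c→b19/s3 L1-HIT; vc=[]
#4 0x133→b38/s6 MISS; vc=[]
#5 0x133→b38/s6 L1-HIT; vc=[]
#6 0x136→b38/s6 L1-HIT; vc=[]
#7 0x19e→b51/s3 MISS; vc=[19]
#8 0x12b→b37/s5 MISS; vc=[19]
#9 0xd0→b26/s2 MISS; vc=[19]
#10 0x19b→b51/s3 L1-HIT; vc=[19]
#11 0x95→b18/s2 MISS; vc=[19,26]
#12 0x131→b38/s6 L1-HIT; vc=[19,26]
#13 0x1b2→b54/s6 MISS; vc=[19,26,38]
#14 0x19c→b51/s3 L1-HIT; vc=[19,26,38]
#15 0x1b4→b54/s6 L1-HIT; vc=[19,26,38]
#16 0x53→b10/s2 MISS; vc=[19,26,38,18]
#17 0x94→b18/s2 VC-HIT; vc=[19,26,38,10]
#18 0x51→b10/s2 VC-HIT; vc=[19,26,38,18]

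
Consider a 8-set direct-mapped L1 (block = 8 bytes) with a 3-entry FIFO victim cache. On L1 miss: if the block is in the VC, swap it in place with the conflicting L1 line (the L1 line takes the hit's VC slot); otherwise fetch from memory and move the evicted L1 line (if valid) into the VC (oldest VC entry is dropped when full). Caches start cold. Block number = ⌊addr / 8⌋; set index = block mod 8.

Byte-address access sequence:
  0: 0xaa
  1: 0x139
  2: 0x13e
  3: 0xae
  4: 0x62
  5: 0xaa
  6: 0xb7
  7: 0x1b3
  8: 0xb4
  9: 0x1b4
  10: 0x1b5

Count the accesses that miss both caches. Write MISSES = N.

  [0] addr=0xaa blk=21 s=5: MISS | VC []
  [1] addr=0x139 blk=39 s=7: MISS | VC []
  [2] addr=0x13e blk=39 s=7: L1-HIT | VC []
  [3] addr=0xae blk=21 s=5: L1-HIT | VC []
  [4] addr=0x62 blk=12 s=4: MISS | VC []
  [5] addr=0xaa blk=21 s=5: L1-HIT | VC []
  [6] addr=0xb7 blk=22 s=6: MISS | VC []
  [7] addr=0x1b3 blk=54 s=6: MISS | VC [22]
  [8] addr=0xb4 blk=22 s=6: VC-HIT | VC [54]
  [9] addr=0x1b4 blk=54 s=6: VC-HIT | VC [22]
  [10] addr=0x1b5 blk=54 s=6: L1-HIT | VC [22]

MISSES = 5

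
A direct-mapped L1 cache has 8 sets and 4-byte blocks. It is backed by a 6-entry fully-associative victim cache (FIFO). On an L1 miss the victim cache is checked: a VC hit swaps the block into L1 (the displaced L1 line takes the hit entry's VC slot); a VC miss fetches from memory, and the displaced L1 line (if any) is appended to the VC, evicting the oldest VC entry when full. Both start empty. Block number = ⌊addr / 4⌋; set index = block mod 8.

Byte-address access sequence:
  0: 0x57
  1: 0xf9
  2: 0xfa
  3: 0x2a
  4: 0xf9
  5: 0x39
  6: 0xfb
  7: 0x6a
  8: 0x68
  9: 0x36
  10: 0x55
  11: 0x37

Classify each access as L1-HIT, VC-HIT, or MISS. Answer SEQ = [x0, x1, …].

SEQ = [MISS, MISS, L1-HIT, MISS, L1-HIT, MISS, VC-HIT, MISS, L1-HIT, MISS, VC-HIT, VC-HIT]

  [0] addr=0x57 blk=21 s=5: MISS | VC []
  [1] addr=0xf9 blk=62 s=6: MISS | VC []
  [2] addr=0xfa blk=62 s=6: L1-HIT | VC []
  [3] addr=0x2a blk=10 s=2: MISS | VC []
  [4] addr=0xf9 blk=62 s=6: L1-HIT | VC []
  [5] addr=0x39 blk=14 s=6: MISS | VC [62]
  [6] addr=0xfb blk=62 s=6: VC-HIT | VC [14]
  [7] addr=0x6a blk=26 s=2: MISS | VC [14, 10]
  [8] addr=0x68 blk=26 s=2: L1-HIT | VC [14, 10]
  [9] addr=0x36 blk=13 s=5: MISS | VC [14, 10, 21]
  [10] addr=0x55 blk=21 s=5: VC-HIT | VC [14, 10, 13]
  [11] addr=0x37 blk=13 s=5: VC-HIT | VC [14, 10, 21]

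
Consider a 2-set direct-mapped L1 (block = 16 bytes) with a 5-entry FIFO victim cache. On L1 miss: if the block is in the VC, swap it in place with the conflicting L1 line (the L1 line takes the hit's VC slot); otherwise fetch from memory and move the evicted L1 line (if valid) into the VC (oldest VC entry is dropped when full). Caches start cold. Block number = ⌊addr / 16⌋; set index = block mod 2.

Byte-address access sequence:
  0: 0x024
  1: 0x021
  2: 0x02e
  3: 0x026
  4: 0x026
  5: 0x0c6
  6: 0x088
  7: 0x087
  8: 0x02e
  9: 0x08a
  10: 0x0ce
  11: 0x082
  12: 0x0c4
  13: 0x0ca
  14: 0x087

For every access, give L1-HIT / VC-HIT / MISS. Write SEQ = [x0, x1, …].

0: 0x24 (blk 2, set 0) → MISS  vc=[]
1: 0x21 (blk 2, set 0) → L1-HIT  vc=[]
2: 0x2e (blk 2, set 0) → L1-HIT  vc=[]
3: 0x26 (blk 2, set 0) → L1-HIT  vc=[]
4: 0x26 (blk 2, set 0) → L1-HIT  vc=[]
5: 0xc6 (blk 12, set 0) → MISS  vc=[2]
6: 0x88 (blk 8, set 0) → MISS  vc=[2, 12]
7: 0x87 (blk 8, set 0) → L1-HIT  vc=[2, 12]
8: 0x2e (blk 2, set 0) → VC-HIT  vc=[8, 12]
9: 0x8a (blk 8, set 0) → VC-HIT  vc=[2, 12]
10: 0xce (blk 12, set 0) → VC-HIT  vc=[2, 8]
11: 0x82 (blk 8, set 0) → VC-HIT  vc=[2, 12]
12: 0xc4 (blk 12, set 0) → VC-HIT  vc=[2, 8]
13: 0xca (blk 12, set 0) → L1-HIT  vc=[2, 8]
14: 0x87 (blk 8, set 0) → VC-HIT  vc=[2, 12]

SEQ = [MISS, L1-HIT, L1-HIT, L1-HIT, L1-HIT, MISS, MISS, L1-HIT, VC-HIT, VC-HIT, VC-HIT, VC-HIT, VC-HIT, L1-HIT, VC-HIT]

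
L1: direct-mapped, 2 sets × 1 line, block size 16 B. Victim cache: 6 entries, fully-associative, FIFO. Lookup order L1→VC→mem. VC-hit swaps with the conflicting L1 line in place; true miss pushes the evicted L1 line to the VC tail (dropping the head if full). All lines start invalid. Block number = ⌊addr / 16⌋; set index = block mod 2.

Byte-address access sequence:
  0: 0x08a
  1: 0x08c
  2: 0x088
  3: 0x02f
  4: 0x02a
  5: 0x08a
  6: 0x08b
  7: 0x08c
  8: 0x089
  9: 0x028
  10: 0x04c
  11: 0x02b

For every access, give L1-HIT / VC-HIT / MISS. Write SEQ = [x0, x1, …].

#0 0x8a→b8/s0 MISS; vc=[]
#1 0x8c→b8/s0 L1-HIT; vc=[]
#2 0x88→b8/s0 L1-HIT; vc=[]
#3 0x2f→b2/s0 MISS; vc=[8]
#4 0x2a→b2/s0 L1-HIT; vc=[8]
#5 0x8a→b8/s0 VC-HIT; vc=[2]
#6 0x8b→b8/s0 L1-HIT; vc=[2]
#7 0x8c→b8/s0 L1-HIT; vc=[2]
#8 0x89→b8/s0 L1-HIT; vc=[2]
#9 0x28→b2/s0 VC-HIT; vc=[8]
#10 0x4c→b4/s0 MISS; vc=[8,2]
#11 0x2b→b2/s0 VC-HIT; vc=[8,4]

SEQ = [MISS, L1-HIT, L1-HIT, MISS, L1-HIT, VC-HIT, L1-HIT, L1-HIT, L1-HIT, VC-HIT, MISS, VC-HIT]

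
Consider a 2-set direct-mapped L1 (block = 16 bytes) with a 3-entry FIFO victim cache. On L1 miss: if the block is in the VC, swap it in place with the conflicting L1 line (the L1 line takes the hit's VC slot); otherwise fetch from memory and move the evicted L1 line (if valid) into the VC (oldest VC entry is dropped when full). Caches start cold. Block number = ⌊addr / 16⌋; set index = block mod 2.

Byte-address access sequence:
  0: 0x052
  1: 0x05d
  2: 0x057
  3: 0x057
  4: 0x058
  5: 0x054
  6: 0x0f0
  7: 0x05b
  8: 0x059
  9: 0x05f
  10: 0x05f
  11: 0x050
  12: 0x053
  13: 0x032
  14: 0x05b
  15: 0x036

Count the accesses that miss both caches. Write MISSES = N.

#0 0x52→b5/s1 MISS; vc=[]
#1 0x5d→b5/s1 L1-HIT; vc=[]
#2 0x57→b5/s1 L1-HIT; vc=[]
#3 0x57→b5/s1 L1-HIT; vc=[]
#4 0x58→b5/s1 L1-HIT; vc=[]
#5 0x54→b5/s1 L1-HIT; vc=[]
#6 0xf0→b15/s1 MISS; vc=[5]
#7 0x5b→b5/s1 VC-HIT; vc=[15]
#8 0x59→b5/s1 L1-HIT; vc=[15]
#9 0x5f→b5/s1 L1-HIT; vc=[15]
#10 0x5f→b5/s1 L1-HIT; vc=[15]
#11 0x50→b5/s1 L1-HIT; vc=[15]
#12 0x53→b5/s1 L1-HIT; vc=[15]
#13 0x32→b3/s1 MISS; vc=[15,5]
#14 0x5b→b5/s1 VC-HIT; vc=[15,3]
#15 0x36→b3/s1 VC-HIT; vc=[15,5]

MISSES = 3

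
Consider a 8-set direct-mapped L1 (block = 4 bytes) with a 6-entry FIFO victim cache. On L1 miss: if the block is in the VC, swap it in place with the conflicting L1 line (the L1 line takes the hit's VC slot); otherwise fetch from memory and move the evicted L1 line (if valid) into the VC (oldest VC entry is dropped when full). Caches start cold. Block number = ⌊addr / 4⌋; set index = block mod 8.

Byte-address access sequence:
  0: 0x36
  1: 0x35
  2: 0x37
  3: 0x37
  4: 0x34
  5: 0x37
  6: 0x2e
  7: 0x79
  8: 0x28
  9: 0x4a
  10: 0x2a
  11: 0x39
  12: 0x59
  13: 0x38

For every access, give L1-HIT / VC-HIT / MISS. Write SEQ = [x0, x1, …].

SEQ = [MISS, L1-HIT, L1-HIT, L1-HIT, L1-HIT, L1-HIT, MISS, MISS, MISS, MISS, VC-HIT, MISS, MISS, VC-HIT]

#0 0x36→b13/s5 MISS; vc=[]
#1 0x35→b13/s5 L1-HIT; vc=[]
#2 0x37→b13/s5 L1-HIT; vc=[]
#3 0x37→b13/s5 L1-HIT; vc=[]
#4 0x34→b13/s5 L1-HIT; vc=[]
#5 0x37→b13/s5 L1-HIT; vc=[]
#6 0x2e→b11/s3 MISS; vc=[]
#7 0x79→b30/s6 MISS; vc=[]
#8 0x28→b10/s2 MISS; vc=[]
#9 0x4a→b18/s2 MISS; vc=[10]
#10 0x2a→b10/s2 VC-HIT; vc=[18]
#11 0x39→b14/s6 MISS; vc=[18,30]
#12 0x59→b22/s6 MISS; vc=[18,30,14]
#13 0x38→b14/s6 VC-HIT; vc=[18,30,22]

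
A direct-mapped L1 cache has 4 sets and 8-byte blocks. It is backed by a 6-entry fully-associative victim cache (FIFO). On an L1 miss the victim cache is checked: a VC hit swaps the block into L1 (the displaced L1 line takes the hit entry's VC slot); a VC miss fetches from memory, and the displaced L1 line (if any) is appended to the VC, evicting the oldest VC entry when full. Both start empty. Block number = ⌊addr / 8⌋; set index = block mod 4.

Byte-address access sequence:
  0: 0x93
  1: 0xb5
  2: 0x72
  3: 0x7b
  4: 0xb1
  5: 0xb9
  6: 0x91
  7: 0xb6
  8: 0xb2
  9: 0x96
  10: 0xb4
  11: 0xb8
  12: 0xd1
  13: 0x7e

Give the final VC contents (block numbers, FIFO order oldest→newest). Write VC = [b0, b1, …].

VC = [18, 14, 23, 22]

  [0] addr=0x93 blk=18 s=2: MISS | VC []
  [1] addr=0xb5 blk=22 s=2: MISS | VC [18]
  [2] addr=0x72 blk=14 s=2: MISS | VC [18, 22]
  [3] addr=0x7b blk=15 s=3: MISS | VC [18, 22]
  [4] addr=0xb1 blk=22 s=2: VC-HIT | VC [18, 14]
  [5] addr=0xb9 blk=23 s=3: MISS | VC [18, 14, 15]
  [6] addr=0x91 blk=18 s=2: VC-HIT | VC [22, 14, 15]
  [7] addr=0xb6 blk=22 s=2: VC-HIT | VC [18, 14, 15]
  [8] addr=0xb2 blk=22 s=2: L1-HIT | VC [18, 14, 15]
  [9] addr=0x96 blk=18 s=2: VC-HIT | VC [22, 14, 15]
  [10] addr=0xb4 blk=22 s=2: VC-HIT | VC [18, 14, 15]
  [11] addr=0xb8 blk=23 s=3: L1-HIT | VC [18, 14, 15]
  [12] addr=0xd1 blk=26 s=2: MISS | VC [18, 14, 15, 22]
  [13] addr=0x7e blk=15 s=3: VC-HIT | VC [18, 14, 23, 22]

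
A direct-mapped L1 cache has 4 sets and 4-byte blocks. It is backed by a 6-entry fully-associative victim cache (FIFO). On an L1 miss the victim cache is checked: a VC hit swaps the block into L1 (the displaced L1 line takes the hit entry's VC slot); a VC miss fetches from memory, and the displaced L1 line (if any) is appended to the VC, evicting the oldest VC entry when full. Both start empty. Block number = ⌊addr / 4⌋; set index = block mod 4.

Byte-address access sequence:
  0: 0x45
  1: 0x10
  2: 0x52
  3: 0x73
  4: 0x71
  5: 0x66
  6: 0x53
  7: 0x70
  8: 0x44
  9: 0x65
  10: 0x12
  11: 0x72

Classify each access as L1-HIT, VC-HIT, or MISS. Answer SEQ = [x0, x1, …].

SEQ = [MISS, MISS, MISS, MISS, L1-HIT, MISS, VC-HIT, VC-HIT, VC-HIT, VC-HIT, VC-HIT, VC-HIT]

  [0] addr=0x45 blk=17 s=1: MISS | VC []
  [1] addr=0x10 blk=4 s=0: MISS | VC []
  [2] addr=0x52 blk=20 s=0: MISS | VC [4]
  [3] addr=0x73 blk=28 s=0: MISS | VC [4, 20]
  [4] addr=0x71 blk=28 s=0: L1-HIT | VC [4, 20]
  [5] addr=0x66 blk=25 s=1: MISS | VC [4, 20, 17]
  [6] addr=0x53 blk=20 s=0: VC-HIT | VC [4, 28, 17]
  [7] addr=0x70 blk=28 s=0: VC-HIT | VC [4, 20, 17]
  [8] addr=0x44 blk=17 s=1: VC-HIT | VC [4, 20, 25]
  [9] addr=0x65 blk=25 s=1: VC-HIT | VC [4, 20, 17]
  [10] addr=0x12 blk=4 s=0: VC-HIT | VC [28, 20, 17]
  [11] addr=0x72 blk=28 s=0: VC-HIT | VC [4, 20, 17]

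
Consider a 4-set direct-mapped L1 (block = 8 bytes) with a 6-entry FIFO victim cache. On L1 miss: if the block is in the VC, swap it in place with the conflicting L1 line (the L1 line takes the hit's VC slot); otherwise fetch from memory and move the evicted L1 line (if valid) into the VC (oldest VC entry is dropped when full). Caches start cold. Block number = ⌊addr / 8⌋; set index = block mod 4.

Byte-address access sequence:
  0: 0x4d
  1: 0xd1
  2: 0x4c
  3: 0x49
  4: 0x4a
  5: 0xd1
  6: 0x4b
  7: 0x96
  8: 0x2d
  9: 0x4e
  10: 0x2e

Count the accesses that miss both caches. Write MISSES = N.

#0 0x4d→b9/s1 MISS; vc=[]
#1 0xd1→b26/s2 MISS; vc=[]
#2 0x4c→b9/s1 L1-HIT; vc=[]
#3 0x49→b9/s1 L1-HIT; vc=[]
#4 0x4a→b9/s1 L1-HIT; vc=[]
#5 0xd1→b26/s2 L1-HIT; vc=[]
#6 0x4b→b9/s1 L1-HIT; vc=[]
#7 0x96→b18/s2 MISS; vc=[26]
#8 0x2d→b5/s1 MISS; vc=[26,9]
#9 0x4e→b9/s1 VC-HIT; vc=[26,5]
#10 0x2e→b5/s1 VC-HIT; vc=[26,9]

MISSES = 4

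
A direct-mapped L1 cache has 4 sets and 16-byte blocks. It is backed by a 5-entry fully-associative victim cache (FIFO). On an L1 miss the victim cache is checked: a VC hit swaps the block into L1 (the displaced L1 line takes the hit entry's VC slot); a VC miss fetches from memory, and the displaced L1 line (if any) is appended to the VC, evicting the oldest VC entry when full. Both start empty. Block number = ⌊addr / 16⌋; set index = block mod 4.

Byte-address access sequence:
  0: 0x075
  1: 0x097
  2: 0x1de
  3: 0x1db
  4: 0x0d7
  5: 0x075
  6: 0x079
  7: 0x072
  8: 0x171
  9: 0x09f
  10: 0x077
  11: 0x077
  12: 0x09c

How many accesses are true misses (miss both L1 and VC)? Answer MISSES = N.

  [0] addr=0x75 blk=7 s=3: MISS | VC []
  [1] addr=0x97 blk=9 s=1: MISS | VC []
  [2] addr=0x1de blk=29 s=1: MISS | VC [9]
  [3] addr=0x1db blk=29 s=1: L1-HIT | VC [9]
  [4] addr=0xd7 blk=13 s=1: MISS | VC [9, 29]
  [5] addr=0x75 blk=7 s=3: L1-HIT | VC [9, 29]
  [6] addr=0x79 blk=7 s=3: L1-HIT | VC [9, 29]
  [7] addr=0x72 blk=7 s=3: L1-HIT | VC [9, 29]
  [8] addr=0x171 blk=23 s=3: MISS | VC [9, 29, 7]
  [9] addr=0x9f blk=9 s=1: VC-HIT | VC [13, 29, 7]
  [10] addr=0x77 blk=7 s=3: VC-HIT | VC [13, 29, 23]
  [11] addr=0x77 blk=7 s=3: L1-HIT | VC [13, 29, 23]
  [12] addr=0x9c blk=9 s=1: L1-HIT | VC [13, 29, 23]

MISSES = 5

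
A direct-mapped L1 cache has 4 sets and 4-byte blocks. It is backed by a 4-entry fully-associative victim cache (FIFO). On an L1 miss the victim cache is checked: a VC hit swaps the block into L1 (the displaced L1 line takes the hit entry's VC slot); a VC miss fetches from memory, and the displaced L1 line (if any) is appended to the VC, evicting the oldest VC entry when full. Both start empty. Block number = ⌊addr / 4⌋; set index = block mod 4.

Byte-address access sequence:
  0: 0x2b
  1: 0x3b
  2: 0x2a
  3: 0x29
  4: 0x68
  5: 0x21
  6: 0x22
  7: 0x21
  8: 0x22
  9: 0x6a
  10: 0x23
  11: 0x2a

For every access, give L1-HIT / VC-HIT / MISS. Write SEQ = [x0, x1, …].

  [0] addr=0x2b blk=10 s=2: MISS | VC []
  [1] addr=0x3b blk=14 s=2: MISS | VC [10]
  [2] addr=0x2a blk=10 s=2: VC-HIT | VC [14]
  [3] addr=0x29 blk=10 s=2: L1-HIT | VC [14]
  [4] addr=0x68 blk=26 s=2: MISS | VC [14, 10]
  [5] addr=0x21 blk=8 s=0: MISS | VC [14, 10]
  [6] addr=0x22 blk=8 s=0: L1-HIT | VC [14, 10]
  [7] addr=0x21 blk=8 s=0: L1-HIT | VC [14, 10]
  [8] addr=0x22 blk=8 s=0: L1-HIT | VC [14, 10]
  [9] addr=0x6a blk=26 s=2: L1-HIT | VC [14, 10]
  [10] addr=0x23 blk=8 s=0: L1-HIT | VC [14, 10]
  [11] addr=0x2a blk=10 s=2: VC-HIT | VC [14, 26]

SEQ = [MISS, MISS, VC-HIT, L1-HIT, MISS, MISS, L1-HIT, L1-HIT, L1-HIT, L1-HIT, L1-HIT, VC-HIT]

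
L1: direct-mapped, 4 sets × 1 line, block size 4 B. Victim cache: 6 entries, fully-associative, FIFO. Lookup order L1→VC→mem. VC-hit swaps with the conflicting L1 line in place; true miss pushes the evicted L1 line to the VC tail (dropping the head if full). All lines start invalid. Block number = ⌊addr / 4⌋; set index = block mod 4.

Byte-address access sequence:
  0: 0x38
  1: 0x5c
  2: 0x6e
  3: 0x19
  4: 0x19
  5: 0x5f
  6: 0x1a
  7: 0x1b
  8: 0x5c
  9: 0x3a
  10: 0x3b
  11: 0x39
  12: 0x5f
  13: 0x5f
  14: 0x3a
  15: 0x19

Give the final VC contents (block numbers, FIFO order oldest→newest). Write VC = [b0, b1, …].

VC = [27, 14]

  [0] addr=0x38 blk=14 s=2: MISS | VC []
  [1] addr=0x5c blk=23 s=3: MISS | VC []
  [2] addr=0x6e blk=27 s=3: MISS | VC [23]
  [3] addr=0x19 blk=6 s=2: MISS | VC [23, 14]
  [4] addr=0x19 blk=6 s=2: L1-HIT | VC [23, 14]
  [5] addr=0x5f blk=23 s=3: VC-HIT | VC [27, 14]
  [6] addr=0x1a blk=6 s=2: L1-HIT | VC [27, 14]
  [7] addr=0x1b blk=6 s=2: L1-HIT | VC [27, 14]
  [8] addr=0x5c blk=23 s=3: L1-HIT | VC [27, 14]
  [9] addr=0x3a blk=14 s=2: VC-HIT | VC [27, 6]
  [10] addr=0x3b blk=14 s=2: L1-HIT | VC [27, 6]
  [11] addr=0x39 blk=14 s=2: L1-HIT | VC [27, 6]
  [12] addr=0x5f blk=23 s=3: L1-HIT | VC [27, 6]
  [13] addr=0x5f blk=23 s=3: L1-HIT | VC [27, 6]
  [14] addr=0x3a blk=14 s=2: L1-HIT | VC [27, 6]
  [15] addr=0x19 blk=6 s=2: VC-HIT | VC [27, 14]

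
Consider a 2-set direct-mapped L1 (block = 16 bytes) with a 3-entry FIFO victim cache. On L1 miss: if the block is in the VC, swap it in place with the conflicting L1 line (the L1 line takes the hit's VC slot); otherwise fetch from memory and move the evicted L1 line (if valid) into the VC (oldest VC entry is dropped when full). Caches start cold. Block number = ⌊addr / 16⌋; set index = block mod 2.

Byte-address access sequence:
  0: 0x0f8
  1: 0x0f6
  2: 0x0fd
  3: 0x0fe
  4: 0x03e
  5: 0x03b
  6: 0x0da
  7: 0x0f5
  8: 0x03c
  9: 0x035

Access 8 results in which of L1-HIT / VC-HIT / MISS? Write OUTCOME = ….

OUTCOME = VC-HIT

  [0] addr=0xf8 blk=15 s=1: MISS | VC []
  [1] addr=0xf6 blk=15 s=1: L1-HIT | VC []
  [2] addr=0xfd blk=15 s=1: L1-HIT | VC []
  [3] addr=0xfe blk=15 s=1: L1-HIT | VC []
  [4] addr=0x3e blk=3 s=1: MISS | VC [15]
  [5] addr=0x3b blk=3 s=1: L1-HIT | VC [15]
  [6] addr=0xda blk=13 s=1: MISS | VC [15, 3]
  [7] addr=0xf5 blk=15 s=1: VC-HIT | VC [13, 3]
  [8] addr=0x3c blk=3 s=1: VC-HIT | VC [13, 15]
  [9] addr=0x35 blk=3 s=1: L1-HIT | VC [13, 15]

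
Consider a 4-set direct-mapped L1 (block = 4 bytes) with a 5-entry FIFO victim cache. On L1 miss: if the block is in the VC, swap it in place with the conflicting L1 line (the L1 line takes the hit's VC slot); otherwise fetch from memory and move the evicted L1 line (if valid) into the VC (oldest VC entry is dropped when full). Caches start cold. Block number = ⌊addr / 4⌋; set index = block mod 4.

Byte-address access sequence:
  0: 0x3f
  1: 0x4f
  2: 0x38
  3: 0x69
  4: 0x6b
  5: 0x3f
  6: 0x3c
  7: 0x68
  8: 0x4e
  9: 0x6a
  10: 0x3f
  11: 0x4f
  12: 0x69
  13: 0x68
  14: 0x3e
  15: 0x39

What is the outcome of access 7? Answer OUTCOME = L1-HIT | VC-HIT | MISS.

  [0] addr=0x3f blk=15 s=3: MISS | VC []
  [1] addr=0x4f blk=19 s=3: MISS | VC [15]
  [2] addr=0x38 blk=14 s=2: MISS | VC [15]
  [3] addr=0x69 blk=26 s=2: MISS | VC [15, 14]
  [4] addr=0x6b blk=26 s=2: L1-HIT | VC [15, 14]
  [5] addr=0x3f blk=15 s=3: VC-HIT | VC [19, 14]
  [6] addr=0x3c blk=15 s=3: L1-HIT | VC [19, 14]
  [7] addr=0x68 blk=26 s=2: L1-HIT | VC [19, 14]
  [8] addr=0x4e blk=19 s=3: VC-HIT | VC [15, 14]
  [9] addr=0x6a blk=26 s=2: L1-HIT | VC [15, 14]
  [10] addr=0x3f blk=15 s=3: VC-HIT | VC [19, 14]
  [11] addr=0x4f blk=19 s=3: VC-HIT | VC [15, 14]
  [12] addr=0x69 blk=26 s=2: L1-HIT | VC [15, 14]
  [13] addr=0x68 blk=26 s=2: L1-HIT | VC [15, 14]
  [14] addr=0x3e blk=15 s=3: VC-HIT | VC [19, 14]
  [15] addr=0x39 blk=14 s=2: VC-HIT | VC [19, 26]

OUTCOME = L1-HIT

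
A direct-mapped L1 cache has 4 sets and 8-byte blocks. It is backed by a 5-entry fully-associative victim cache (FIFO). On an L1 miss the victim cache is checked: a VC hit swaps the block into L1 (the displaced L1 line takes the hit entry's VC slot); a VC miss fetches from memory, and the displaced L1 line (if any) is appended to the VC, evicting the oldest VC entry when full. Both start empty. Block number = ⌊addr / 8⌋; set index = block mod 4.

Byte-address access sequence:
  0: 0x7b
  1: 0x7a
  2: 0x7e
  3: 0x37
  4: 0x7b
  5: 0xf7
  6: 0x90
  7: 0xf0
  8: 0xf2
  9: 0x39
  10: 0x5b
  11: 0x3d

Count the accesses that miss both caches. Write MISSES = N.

  [0] addr=0x7b blk=15 s=3: MISS | VC []
  [1] addr=0x7a blk=15 s=3: L1-HIT | VC []
  [2] addr=0x7e blk=15 s=3: L1-HIT | VC []
  [3] addr=0x37 blk=6 s=2: MISS | VC []
  [4] addr=0x7b blk=15 s=3: L1-HIT | VC []
  [5] addr=0xf7 blk=30 s=2: MISS | VC [6]
  [6] addr=0x90 blk=18 s=2: MISS | VC [6, 30]
  [7] addr=0xf0 blk=30 s=2: VC-HIT | VC [6, 18]
  [8] addr=0xf2 blk=30 s=2: L1-HIT | VC [6, 18]
  [9] addr=0x39 blk=7 s=3: MISS | VC [6, 18, 15]
  [10] addr=0x5b blk=11 s=3: MISS | VC [6, 18, 15, 7]
  [11] addr=0x3d blk=7 s=3: VC-HIT | VC [6, 18, 15, 11]

MISSES = 6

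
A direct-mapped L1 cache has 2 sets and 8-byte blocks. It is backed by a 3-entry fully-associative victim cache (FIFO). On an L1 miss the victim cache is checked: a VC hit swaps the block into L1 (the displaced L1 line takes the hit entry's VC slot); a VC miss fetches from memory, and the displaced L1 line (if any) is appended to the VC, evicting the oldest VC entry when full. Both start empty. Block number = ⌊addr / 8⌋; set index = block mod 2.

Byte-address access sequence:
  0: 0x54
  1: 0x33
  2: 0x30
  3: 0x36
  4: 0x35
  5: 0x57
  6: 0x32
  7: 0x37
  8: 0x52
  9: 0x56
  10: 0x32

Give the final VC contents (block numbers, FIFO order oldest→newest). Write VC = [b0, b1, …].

VC = [10]

0: 0x54 (blk 10, set 0) → MISS  vc=[]
1: 0x33 (blk 6, set 0) → MISS  vc=[10]
2: 0x30 (blk 6, set 0) → L1-HIT  vc=[10]
3: 0x36 (blk 6, set 0) → L1-HIT  vc=[10]
4: 0x35 (blk 6, set 0) → L1-HIT  vc=[10]
5: 0x57 (blk 10, set 0) → VC-HIT  vc=[6]
6: 0x32 (blk 6, set 0) → VC-HIT  vc=[10]
7: 0x37 (blk 6, set 0) → L1-HIT  vc=[10]
8: 0x52 (blk 10, set 0) → VC-HIT  vc=[6]
9: 0x56 (blk 10, set 0) → L1-HIT  vc=[6]
10: 0x32 (blk 6, set 0) → VC-HIT  vc=[10]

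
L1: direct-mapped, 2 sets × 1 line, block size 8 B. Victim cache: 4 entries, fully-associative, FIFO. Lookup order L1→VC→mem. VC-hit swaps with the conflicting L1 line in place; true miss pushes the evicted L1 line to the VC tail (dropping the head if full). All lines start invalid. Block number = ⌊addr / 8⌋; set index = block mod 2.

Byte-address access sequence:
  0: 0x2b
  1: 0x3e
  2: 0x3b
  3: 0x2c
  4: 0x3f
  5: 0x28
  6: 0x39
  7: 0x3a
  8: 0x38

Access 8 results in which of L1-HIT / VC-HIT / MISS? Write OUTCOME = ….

  [0] addr=0x2b blk=5 s=1: MISS | VC []
  [1] addr=0x3e blk=7 s=1: MISS | VC [5]
  [2] addr=0x3b blk=7 s=1: L1-HIT | VC [5]
  [3] addr=0x2c blk=5 s=1: VC-HIT | VC [7]
  [4] addr=0x3f blk=7 s=1: VC-HIT | VC [5]
  [5] addr=0x28 blk=5 s=1: VC-HIT | VC [7]
  [6] addr=0x39 blk=7 s=1: VC-HIT | VC [5]
  [7] addr=0x3a blk=7 s=1: L1-HIT | VC [5]
  [8] addr=0x38 blk=7 s=1: L1-HIT | VC [5]

OUTCOME = L1-HIT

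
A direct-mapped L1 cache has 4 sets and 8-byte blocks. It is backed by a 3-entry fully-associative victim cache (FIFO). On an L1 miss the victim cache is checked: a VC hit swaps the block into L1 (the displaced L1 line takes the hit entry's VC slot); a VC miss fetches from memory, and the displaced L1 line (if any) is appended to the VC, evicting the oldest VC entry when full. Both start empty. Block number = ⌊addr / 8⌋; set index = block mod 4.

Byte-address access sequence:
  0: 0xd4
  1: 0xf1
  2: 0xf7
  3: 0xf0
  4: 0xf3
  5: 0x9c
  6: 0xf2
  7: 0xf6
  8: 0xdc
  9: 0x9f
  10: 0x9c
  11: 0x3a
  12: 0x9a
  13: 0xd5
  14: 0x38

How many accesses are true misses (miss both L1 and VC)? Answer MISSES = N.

MISSES = 5

  [0] addr=0xd4 blk=26 s=2: MISS | VC []
  [1] addr=0xf1 blk=30 s=2: MISS | VC [26]
  [2] addr=0xf7 blk=30 s=2: L1-HIT | VC [26]
  [3] addr=0xf0 blk=30 s=2: L1-HIT | VC [26]
  [4] addr=0xf3 blk=30 s=2: L1-HIT | VC [26]
  [5] addr=0x9c blk=19 s=3: MISS | VC [26]
  [6] addr=0xf2 blk=30 s=2: L1-HIT | VC [26]
  [7] addr=0xf6 blk=30 s=2: L1-HIT | VC [26]
  [8] addr=0xdc blk=27 s=3: MISS | VC [26, 19]
  [9] addr=0x9f blk=19 s=3: VC-HIT | VC [26, 27]
  [10] addr=0x9c blk=19 s=3: L1-HIT | VC [26, 27]
  [11] addr=0x3a blk=7 s=3: MISS | VC [26, 27, 19]
  [12] addr=0x9a blk=19 s=3: VC-HIT | VC [26, 27, 7]
  [13] addr=0xd5 blk=26 s=2: VC-HIT | VC [30, 27, 7]
  [14] addr=0x38 blk=7 s=3: VC-HIT | VC [30, 27, 19]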